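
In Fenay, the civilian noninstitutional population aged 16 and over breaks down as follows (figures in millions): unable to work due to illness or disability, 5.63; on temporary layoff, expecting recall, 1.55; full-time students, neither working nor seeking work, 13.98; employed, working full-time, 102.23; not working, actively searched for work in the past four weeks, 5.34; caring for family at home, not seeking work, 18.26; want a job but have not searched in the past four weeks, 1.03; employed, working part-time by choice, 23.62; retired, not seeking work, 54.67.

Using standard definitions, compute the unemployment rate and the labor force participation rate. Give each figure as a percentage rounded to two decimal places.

Employed = 102.23 + 23.62 = 125.85 million.
Unemployed = 1.55 + 5.34 = 6.89 million (jobless and actively searching, or on temporary layoff).
Labor force = 125.85 + 6.89 = 132.74 million.
Not in labor force = 5.63 + 13.98 + 18.26 + 1.03 + 54.67 = 93.57 million (those not working and not actively searching are outside the labor force — including those who want a job but have given up searching).
Civilian working-age population = 132.74 + 93.57 = 226.31 million.
Unemployment rate = 6.89 / 132.74 = 5.19%.
Labor force participation rate = 132.74 / 226.31 = 58.65%.

Unemployment rate ≈ 5.19%; labor force participation rate ≈ 58.65%.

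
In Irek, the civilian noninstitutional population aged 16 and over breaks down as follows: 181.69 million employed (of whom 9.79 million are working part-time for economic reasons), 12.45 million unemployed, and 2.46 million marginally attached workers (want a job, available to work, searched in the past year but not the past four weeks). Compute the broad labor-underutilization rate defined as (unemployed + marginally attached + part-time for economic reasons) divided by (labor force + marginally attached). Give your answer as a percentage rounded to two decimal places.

Broad underutilization rate ≈ 12.56%.

Labor force = 181.69 + 12.45 = 194.14 million.
Numerator = 12.45 + 2.46 + 9.79 = 24.70 million.
Denominator = 194.14 + 2.46 = 196.60 million.
Broad rate = 24.70 / 196.60 = 12.56%.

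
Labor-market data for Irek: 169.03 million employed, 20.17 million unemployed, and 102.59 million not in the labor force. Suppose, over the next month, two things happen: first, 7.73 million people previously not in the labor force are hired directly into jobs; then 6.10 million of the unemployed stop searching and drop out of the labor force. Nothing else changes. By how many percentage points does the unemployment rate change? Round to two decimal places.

The unemployment rate changes by −3.29 percentage points.

Initially, labor force = 169.03 + 20.17 = 189.20 million, so u = 20.17/189.20 = 10.66%.
After the first change, employed and labor force both rise by 7.73; unemployed unchanged → E = 176.76, U = 20.17, labor force = 196.93 million.
After the second change, unemployed and labor force both fall by 6.10 → E = 176.76, U = 14.07, labor force = 190.83 million.
New unemployment rate = 14.07 / 190.83 = 7.37%.
Change = 7.37% − 10.66% = −3.29 percentage points.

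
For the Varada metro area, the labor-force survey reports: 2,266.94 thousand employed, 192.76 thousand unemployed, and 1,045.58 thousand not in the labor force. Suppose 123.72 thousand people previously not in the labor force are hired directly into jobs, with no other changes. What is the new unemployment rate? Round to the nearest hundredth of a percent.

New unemployment rate ≈ 7.46%.

Initially, labor force = 2,266.94 + 192.76 = 2,459.70 thousand, so u = 192.76/2,459.70 = 7.84%.
After the change, employed and labor force both rise by 123.72; unemployed unchanged → E = 2,390.66, U = 192.76, labor force = 2,583.42 thousand.
New unemployment rate = 192.76 / 2,583.42 = 7.46%.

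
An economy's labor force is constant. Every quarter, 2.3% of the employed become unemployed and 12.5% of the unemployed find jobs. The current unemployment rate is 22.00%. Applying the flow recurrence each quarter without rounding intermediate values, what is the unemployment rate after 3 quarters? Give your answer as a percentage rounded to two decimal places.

Unemployment rate after three quarters ≈ 19.54%.

With a fixed labor force, u_{t+1} = u_t + s·(1−u_t) − f·u_t = u_t·(1−s−f) + s.
Here 1−s−f = 0.852 and s = 0.023.
u_1 = 0.220000 × 0.852 + 0.023 = 0.210440.
u_2 = 0.210440 × 0.852 + 0.023 = 0.202295.
u_3 = 0.202295 × 0.852 + 0.023 = 0.195355.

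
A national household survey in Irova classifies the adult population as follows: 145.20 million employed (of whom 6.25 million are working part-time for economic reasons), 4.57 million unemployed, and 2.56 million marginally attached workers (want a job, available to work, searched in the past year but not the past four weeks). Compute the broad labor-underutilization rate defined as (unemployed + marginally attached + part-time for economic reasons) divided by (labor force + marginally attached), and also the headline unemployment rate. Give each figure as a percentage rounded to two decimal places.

Broad underutilization rate ≈ 8.78%; headline unemployment rate ≈ 3.05%.

Labor force = 145.20 + 4.57 = 149.77 million.
Numerator = 4.57 + 2.56 + 6.25 = 13.38 million.
Denominator = 149.77 + 2.56 = 152.33 million.
Broad rate = 13.38 / 152.33 = 8.78%.
Headline unemployment rate = 4.57 / 149.77 = 3.05%.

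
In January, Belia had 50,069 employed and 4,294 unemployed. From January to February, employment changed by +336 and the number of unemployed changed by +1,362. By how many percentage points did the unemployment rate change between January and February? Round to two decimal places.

January: labor force = 50,069 + 4,294 = 54,363; u = 4,294/54,363 = 7.90%.
February: labor force = 50,405 + 5,656 = 56,061; u = 5,656/56,061 = 10.09%.
Change = 10.09% − 7.90% = +2.19 pp.

The unemployment rate changed by +2.19 percentage points.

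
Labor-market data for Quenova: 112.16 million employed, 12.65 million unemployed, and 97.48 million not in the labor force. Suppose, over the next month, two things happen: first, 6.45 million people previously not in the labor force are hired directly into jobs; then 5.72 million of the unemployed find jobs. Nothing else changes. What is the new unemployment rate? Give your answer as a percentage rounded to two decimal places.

Initially, labor force = 112.16 + 12.65 = 124.81 million, so u = 12.65/124.81 = 10.14%.
After the first change, employed and labor force both rise by 6.45; unemployed unchanged → E = 118.61, U = 12.65, labor force = 131.26 million.
After the second change, unemployed falls and employed rises by 5.72; labor force unchanged → E = 124.33, U = 6.93, labor force = 131.26 million.
New unemployment rate = 6.93 / 131.26 = 5.28%.

New unemployment rate ≈ 5.28%.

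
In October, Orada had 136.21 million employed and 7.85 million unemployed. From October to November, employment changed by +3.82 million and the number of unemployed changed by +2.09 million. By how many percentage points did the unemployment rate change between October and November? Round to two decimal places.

October: labor force = 136.21 + 7.85 = 144.06; u = 7.85/144.06 = 5.45%.
November: labor force = 140.03 + 9.94 = 149.97; u = 9.94/149.97 = 6.63%.
Change = 6.63% − 5.45% = +1.18 pp.

The unemployment rate changed by +1.18 percentage points.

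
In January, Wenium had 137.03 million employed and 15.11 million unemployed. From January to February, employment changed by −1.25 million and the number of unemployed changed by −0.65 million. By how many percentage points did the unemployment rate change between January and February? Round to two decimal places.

January: labor force = 137.03 + 15.11 = 152.14; u = 15.11/152.14 = 9.93%.
February: labor force = 135.78 + 14.46 = 150.24; u = 14.46/150.24 = 9.62%.
Change = 9.62% − 9.93% = −0.31 pp.

The unemployment rate changed by −0.31 percentage points.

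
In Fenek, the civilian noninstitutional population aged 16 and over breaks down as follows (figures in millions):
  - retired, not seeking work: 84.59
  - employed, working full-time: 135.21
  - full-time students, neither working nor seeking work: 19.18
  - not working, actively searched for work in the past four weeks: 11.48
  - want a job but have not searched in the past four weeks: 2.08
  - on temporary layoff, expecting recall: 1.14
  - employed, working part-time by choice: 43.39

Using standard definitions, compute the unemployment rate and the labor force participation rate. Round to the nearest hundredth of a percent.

Employed = 135.21 + 43.39 = 178.60 million.
Unemployed = 11.48 + 1.14 = 12.62 million (jobless and actively searching, or on temporary layoff).
Labor force = 178.60 + 12.62 = 191.22 million.
Not in labor force = 84.59 + 19.18 + 2.08 = 105.85 million (those not working and not actively searching are outside the labor force — including those who want a job but have given up searching).
Civilian working-age population = 191.22 + 105.85 = 297.07 million.
Unemployment rate = 12.62 / 191.22 = 6.60%.
Labor force participation rate = 191.22 / 297.07 = 64.37%.

Unemployment rate ≈ 6.60%; labor force participation rate ≈ 64.37%.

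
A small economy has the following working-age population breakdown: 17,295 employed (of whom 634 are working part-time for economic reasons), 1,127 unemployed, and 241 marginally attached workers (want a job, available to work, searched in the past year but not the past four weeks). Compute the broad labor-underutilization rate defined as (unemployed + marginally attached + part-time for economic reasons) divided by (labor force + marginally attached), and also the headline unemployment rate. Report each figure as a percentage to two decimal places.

Broad underutilization rate ≈ 10.73%; headline unemployment rate ≈ 6.12%.

Labor force = 17,295 + 1,127 = 18,422.
Numerator = 1,127 + 241 + 634 = 2,002.
Denominator = 18,422 + 241 = 18,663.
Broad rate = 2,002 / 18,663 = 10.73%.
Headline unemployment rate = 1,127 / 18,422 = 6.12%.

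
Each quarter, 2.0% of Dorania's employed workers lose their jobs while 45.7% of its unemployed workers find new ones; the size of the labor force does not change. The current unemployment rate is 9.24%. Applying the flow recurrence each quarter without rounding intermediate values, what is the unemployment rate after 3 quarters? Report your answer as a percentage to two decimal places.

With a fixed labor force, u_{t+1} = u_t + s·(1−u_t) − f·u_t = u_t·(1−s−f) + s.
Here 1−s−f = 0.523 and s = 0.020.
u_1 = 0.092400 × 0.523 + 0.020 = 0.068325.
u_2 = 0.068325 × 0.523 + 0.020 = 0.055734.
u_3 = 0.055734 × 0.523 + 0.020 = 0.049149.

Unemployment rate after three quarters ≈ 4.91%.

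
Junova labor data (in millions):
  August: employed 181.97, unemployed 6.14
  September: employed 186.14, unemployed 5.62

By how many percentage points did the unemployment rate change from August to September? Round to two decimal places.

The unemployment rate changed by −0.33 percentage points.

August: labor force = 181.97 + 6.14 = 188.11; u = 6.14/188.11 = 3.26%.
September: labor force = 186.14 + 5.62 = 191.76; u = 5.62/191.76 = 2.93%.
Change = 2.93% − 3.26% = −0.33 pp.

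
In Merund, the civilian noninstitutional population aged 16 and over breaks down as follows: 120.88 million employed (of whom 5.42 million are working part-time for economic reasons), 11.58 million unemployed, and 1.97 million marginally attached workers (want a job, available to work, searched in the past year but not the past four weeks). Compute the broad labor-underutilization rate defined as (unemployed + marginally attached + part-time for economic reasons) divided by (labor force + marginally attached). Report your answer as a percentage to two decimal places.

Broad underutilization rate ≈ 14.11%.

Labor force = 120.88 + 11.58 = 132.46 million.
Numerator = 11.58 + 1.97 + 5.42 = 18.97 million.
Denominator = 132.46 + 1.97 = 134.43 million.
Broad rate = 18.97 / 134.43 = 14.11%.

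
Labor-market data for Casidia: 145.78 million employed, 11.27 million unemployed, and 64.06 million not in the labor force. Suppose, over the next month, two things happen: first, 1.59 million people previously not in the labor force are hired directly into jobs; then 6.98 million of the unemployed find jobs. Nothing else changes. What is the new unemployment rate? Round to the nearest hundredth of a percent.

New unemployment rate ≈ 2.70%.

Initially, labor force = 145.78 + 11.27 = 157.05 million, so u = 11.27/157.05 = 7.18%.
After the first change, employed and labor force both rise by 1.59; unemployed unchanged → E = 147.37, U = 11.27, labor force = 158.64 million.
After the second change, unemployed falls and employed rises by 6.98; labor force unchanged → E = 154.35, U = 4.29, labor force = 158.64 million.
New unemployment rate = 4.29 / 158.64 = 2.70%.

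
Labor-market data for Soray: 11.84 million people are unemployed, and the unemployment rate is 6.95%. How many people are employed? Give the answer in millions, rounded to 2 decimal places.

Labor force = U / u = 11.84 / 0.0695 ≈ 170.36 million.
Employed = labor force − unemployed = 170.36 − 11.84 = 158.52 million.

About 158.52 million are employed.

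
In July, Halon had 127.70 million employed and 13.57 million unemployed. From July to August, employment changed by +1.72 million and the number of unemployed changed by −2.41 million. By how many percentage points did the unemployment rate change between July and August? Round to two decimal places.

The unemployment rate changed by −1.67 percentage points.

July: labor force = 127.70 + 13.57 = 141.27; u = 13.57/141.27 = 9.61%.
August: labor force = 129.42 + 11.16 = 140.58; u = 11.16/140.58 = 7.94%.
Change = 7.94% − 9.61% = −1.67 pp.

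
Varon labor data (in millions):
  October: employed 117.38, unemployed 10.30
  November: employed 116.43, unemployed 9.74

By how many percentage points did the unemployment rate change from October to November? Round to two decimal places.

The unemployment rate changed by −0.35 percentage points.

October: labor force = 117.38 + 10.30 = 127.68; u = 10.30/127.68 = 8.07%.
November: labor force = 116.43 + 9.74 = 126.17; u = 9.74/126.17 = 7.72%.
Change = 7.72% − 8.07% = −0.35 pp.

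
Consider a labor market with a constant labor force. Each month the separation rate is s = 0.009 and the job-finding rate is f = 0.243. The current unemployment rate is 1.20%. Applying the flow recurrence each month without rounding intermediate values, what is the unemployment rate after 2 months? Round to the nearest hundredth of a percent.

Unemployment rate after two months ≈ 2.24%.

With a fixed labor force, u_{t+1} = u_t + s·(1−u_t) − f·u_t = u_t·(1−s−f) + s.
Here 1−s−f = 0.748 and s = 0.009.
u_1 = 0.012000 × 0.748 + 0.009 = 0.017976.
u_2 = 0.017976 × 0.748 + 0.009 = 0.022446.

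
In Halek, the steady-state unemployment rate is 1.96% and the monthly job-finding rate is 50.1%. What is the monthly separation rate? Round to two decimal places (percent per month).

From u* = s/(s+f): s = u·f/(1−u).
s = 0.0196 × 50.1 / (1 − 0.0196) = 0.9820 / 0.9804 ≈ 1.00% per month.

Separation rate ≈ 1.00% per month.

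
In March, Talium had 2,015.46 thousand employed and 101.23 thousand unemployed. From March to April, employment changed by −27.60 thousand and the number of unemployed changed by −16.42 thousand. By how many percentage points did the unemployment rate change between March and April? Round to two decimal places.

The unemployment rate changed by −0.69 percentage points.

March: labor force = 2,015.46 + 101.23 = 2,116.69; u = 101.23/2,116.69 = 4.78%.
April: labor force = 1,987.86 + 84.81 = 2,072.67; u = 84.81/2,072.67 = 4.09%.
Change = 4.09% − 4.78% = −0.69 pp.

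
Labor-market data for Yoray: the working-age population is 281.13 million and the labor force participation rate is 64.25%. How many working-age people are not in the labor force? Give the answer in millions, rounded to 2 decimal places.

Share not in the labor force = 1 − 0.6425 = 0.3575.
Not in labor force = 0.3575 × 281.13 ≈ 100.50 million.

About 100.50 million are not in the labor force.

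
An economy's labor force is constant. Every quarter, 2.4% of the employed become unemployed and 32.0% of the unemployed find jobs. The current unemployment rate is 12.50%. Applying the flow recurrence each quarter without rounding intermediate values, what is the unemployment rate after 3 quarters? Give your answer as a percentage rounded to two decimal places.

Unemployment rate after three quarters ≈ 8.54%.

With a fixed labor force, u_{t+1} = u_t + s·(1−u_t) − f·u_t = u_t·(1−s−f) + s.
Here 1−s−f = 0.656 and s = 0.024.
u_1 = 0.125000 × 0.656 + 0.024 = 0.106000.
u_2 = 0.106000 × 0.656 + 0.024 = 0.093536.
u_3 = 0.093536 × 0.656 + 0.024 = 0.085360.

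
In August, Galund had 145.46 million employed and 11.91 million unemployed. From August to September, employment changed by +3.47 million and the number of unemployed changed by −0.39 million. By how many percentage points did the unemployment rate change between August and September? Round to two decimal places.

The unemployment rate changed by −0.39 percentage points.

August: labor force = 145.46 + 11.91 = 157.37; u = 11.91/157.37 = 7.57%.
September: labor force = 148.93 + 11.52 = 160.45; u = 11.52/160.45 = 7.18%.
Change = 7.18% − 7.57% = −0.39 pp.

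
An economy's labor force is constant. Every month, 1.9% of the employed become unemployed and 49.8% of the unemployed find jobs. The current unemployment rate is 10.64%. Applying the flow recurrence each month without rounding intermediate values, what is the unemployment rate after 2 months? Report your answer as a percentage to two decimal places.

Unemployment rate after two months ≈ 5.30%.

With a fixed labor force, u_{t+1} = u_t + s·(1−u_t) − f·u_t = u_t·(1−s−f) + s.
Here 1−s−f = 0.483 and s = 0.019.
u_1 = 0.106400 × 0.483 + 0.019 = 0.070391.
u_2 = 0.070391 × 0.483 + 0.019 = 0.052999.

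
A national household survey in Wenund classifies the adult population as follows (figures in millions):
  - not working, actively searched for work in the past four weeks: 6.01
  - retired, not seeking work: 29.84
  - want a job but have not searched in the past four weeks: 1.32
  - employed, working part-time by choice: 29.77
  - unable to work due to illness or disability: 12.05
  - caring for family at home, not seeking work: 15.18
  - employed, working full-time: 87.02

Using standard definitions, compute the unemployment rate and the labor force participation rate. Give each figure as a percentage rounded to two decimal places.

Unemployment rate ≈ 4.89%; labor force participation rate ≈ 67.77%.

Employed = 29.77 + 87.02 = 116.79 million.
Unemployed = 6.01 million.
Labor force = 116.79 + 6.01 = 122.80 million.
Not in labor force = 29.84 + 1.32 + 12.05 + 15.18 = 58.39 million (those not working and not actively searching are outside the labor force — including those who want a job but have given up searching).
Civilian working-age population = 122.80 + 58.39 = 181.19 million.
Unemployment rate = 6.01 / 122.80 = 4.89%.
Labor force participation rate = 122.80 / 181.19 = 67.77%.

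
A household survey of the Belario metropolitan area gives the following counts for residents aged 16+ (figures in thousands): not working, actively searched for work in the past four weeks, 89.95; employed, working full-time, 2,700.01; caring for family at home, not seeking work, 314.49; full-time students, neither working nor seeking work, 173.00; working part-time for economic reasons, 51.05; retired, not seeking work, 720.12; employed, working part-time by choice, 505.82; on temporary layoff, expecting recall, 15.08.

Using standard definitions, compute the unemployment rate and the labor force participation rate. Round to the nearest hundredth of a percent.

Unemployment rate ≈ 3.12%; labor force participation rate ≈ 73.57%.

Employed = 2,700.01 + 51.05 + 505.82 = 3,256.88 thousand (anyone who worked, including part-time for economic reasons, counts as employed).
Unemployed = 89.95 + 15.08 = 105.03 thousand (jobless and actively searching, or on temporary layoff).
Labor force = 3,256.88 + 105.03 = 3,361.91 thousand.
Not in labor force = 314.49 + 173.00 + 720.12 = 1,207.61 thousand (those not working and not actively searching are outside the labor force).
Civilian working-age population = 3,361.91 + 1,207.61 = 4,569.52 thousand.
Unemployment rate = 105.03 / 3,361.91 = 3.12%.
Labor force participation rate = 3,361.91 / 4,569.52 = 73.57%.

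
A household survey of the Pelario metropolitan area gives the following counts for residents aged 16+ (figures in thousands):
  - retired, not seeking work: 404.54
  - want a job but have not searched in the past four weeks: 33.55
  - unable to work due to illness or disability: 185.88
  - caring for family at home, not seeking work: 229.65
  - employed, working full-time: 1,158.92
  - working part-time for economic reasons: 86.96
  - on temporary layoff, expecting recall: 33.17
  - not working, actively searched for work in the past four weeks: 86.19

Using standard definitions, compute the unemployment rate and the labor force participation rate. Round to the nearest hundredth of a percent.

Unemployment rate ≈ 8.74%; labor force participation rate ≈ 61.53%.

Employed = 1,158.92 + 86.96 = 1,245.88 thousand (anyone who worked, including part-time for economic reasons, counts as employed).
Unemployed = 33.17 + 86.19 = 119.36 thousand (jobless and actively searching, or on temporary layoff).
Labor force = 1,245.88 + 119.36 = 1,365.24 thousand.
Not in labor force = 404.54 + 33.55 + 185.88 + 229.65 = 853.62 thousand (those not working and not actively searching are outside the labor force — including those who want a job but have given up searching).
Civilian working-age population = 1,365.24 + 853.62 = 2,218.86 thousand.
Unemployment rate = 119.36 / 1,365.24 = 8.74%.
Labor force participation rate = 1,365.24 / 2,218.86 = 61.53%.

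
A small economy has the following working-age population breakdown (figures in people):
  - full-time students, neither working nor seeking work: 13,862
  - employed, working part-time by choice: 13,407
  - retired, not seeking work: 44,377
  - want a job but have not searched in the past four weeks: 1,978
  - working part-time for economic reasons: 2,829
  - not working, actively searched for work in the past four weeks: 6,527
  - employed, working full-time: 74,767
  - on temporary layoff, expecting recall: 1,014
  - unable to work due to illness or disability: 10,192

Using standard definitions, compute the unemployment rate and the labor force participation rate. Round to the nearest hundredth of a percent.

Unemployment rate ≈ 7.65%; labor force participation rate ≈ 58.33%.

Employed = 13,407 + 2,829 + 74,767 = 91,003 (anyone who worked, including part-time for economic reasons, counts as employed).
Unemployed = 6,527 + 1,014 = 7,541 (jobless and actively searching, or on temporary layoff).
Labor force = 91,003 + 7,541 = 98,544.
Not in labor force = 13,862 + 44,377 + 1,978 + 10,192 = 70,409 (those not working and not actively searching are outside the labor force — including those who want a job but have given up searching).
Civilian working-age population = 98,544 + 70,409 = 168,953.
Unemployment rate = 7,541 / 98,544 = 7.65%.
Labor force participation rate = 98,544 / 168,953 = 58.33%.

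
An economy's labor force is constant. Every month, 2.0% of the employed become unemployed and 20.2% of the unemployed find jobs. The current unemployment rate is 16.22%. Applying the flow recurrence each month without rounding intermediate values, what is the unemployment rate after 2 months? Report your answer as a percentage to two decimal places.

With a fixed labor force, u_{t+1} = u_t + s·(1−u_t) − f·u_t = u_t·(1−s−f) + s.
Here 1−s−f = 0.778 and s = 0.020.
u_1 = 0.162200 × 0.778 + 0.020 = 0.146192.
u_2 = 0.146192 × 0.778 + 0.020 = 0.133737.

Unemployment rate after two months ≈ 13.37%.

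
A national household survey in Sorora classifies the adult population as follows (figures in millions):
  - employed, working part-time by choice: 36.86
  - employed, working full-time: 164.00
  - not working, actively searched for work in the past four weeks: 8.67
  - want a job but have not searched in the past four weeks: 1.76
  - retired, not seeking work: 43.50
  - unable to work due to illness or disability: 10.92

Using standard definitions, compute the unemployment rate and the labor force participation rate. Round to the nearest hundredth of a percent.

Unemployment rate ≈ 4.14%; labor force participation rate ≈ 78.86%.

Employed = 36.86 + 164.00 = 200.86 million.
Unemployed = 8.67 million.
Labor force = 200.86 + 8.67 = 209.53 million.
Not in labor force = 1.76 + 43.50 + 10.92 = 56.18 million (those not working and not actively searching are outside the labor force — including those who want a job but have given up searching).
Civilian working-age population = 209.53 + 56.18 = 265.71 million.
Unemployment rate = 8.67 / 209.53 = 4.14%.
Labor force participation rate = 209.53 / 265.71 = 78.86%.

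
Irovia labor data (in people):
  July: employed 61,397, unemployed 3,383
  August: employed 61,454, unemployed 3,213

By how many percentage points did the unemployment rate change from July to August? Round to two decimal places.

July: labor force = 61,397 + 3,383 = 64,780; u = 3,383/64,780 = 5.22%.
August: labor force = 61,454 + 3,213 = 64,667; u = 3,213/64,667 = 4.97%.
Change = 4.97% − 5.22% = −0.25 pp.

The unemployment rate changed by −0.25 percentage points.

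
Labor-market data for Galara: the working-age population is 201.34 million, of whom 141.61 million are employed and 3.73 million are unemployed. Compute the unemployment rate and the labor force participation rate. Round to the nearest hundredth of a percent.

Labor force = employed + unemployed = 141.61 + 3.73 = 145.34 million.
Unemployment rate = 3.73 / 145.34 = 2.57%.
Labor force participation rate = 145.34 / 201.34 = 72.19%.

Unemployment rate ≈ 2.57%; labor force participation rate ≈ 72.19%.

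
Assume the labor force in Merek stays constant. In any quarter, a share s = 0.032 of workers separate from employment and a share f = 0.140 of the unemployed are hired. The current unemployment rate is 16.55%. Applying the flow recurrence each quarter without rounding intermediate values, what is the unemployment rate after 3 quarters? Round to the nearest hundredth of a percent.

With a fixed labor force, u_{t+1} = u_t + s·(1−u_t) − f·u_t = u_t·(1−s−f) + s.
Here 1−s−f = 0.828 and s = 0.032.
u_1 = 0.165500 × 0.828 + 0.032 = 0.169034.
u_2 = 0.169034 × 0.828 + 0.032 = 0.171960.
u_3 = 0.171960 × 0.828 + 0.032 = 0.174383.

Unemployment rate after three quarters ≈ 17.44%.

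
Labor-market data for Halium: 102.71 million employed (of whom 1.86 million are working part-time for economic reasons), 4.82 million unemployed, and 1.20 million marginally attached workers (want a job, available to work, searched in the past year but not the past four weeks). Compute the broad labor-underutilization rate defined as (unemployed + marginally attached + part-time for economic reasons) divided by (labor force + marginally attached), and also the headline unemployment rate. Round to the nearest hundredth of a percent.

Broad underutilization rate ≈ 7.25%; headline unemployment rate ≈ 4.48%.

Labor force = 102.71 + 4.82 = 107.53 million.
Numerator = 4.82 + 1.20 + 1.86 = 7.88 million.
Denominator = 107.53 + 1.20 = 108.73 million.
Broad rate = 7.88 / 108.73 = 7.25%.
Headline unemployment rate = 4.82 / 107.53 = 4.48%.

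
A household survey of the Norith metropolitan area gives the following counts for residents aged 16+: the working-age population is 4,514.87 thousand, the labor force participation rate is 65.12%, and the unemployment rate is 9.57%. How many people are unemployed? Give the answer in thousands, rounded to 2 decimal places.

Labor force = 0.6512 × 4,514.87 = 2,940.08 thousand.
Unemployed = 0.0957 × 2,940.08 ≈ 281.37 thousand.

About 281.37 thousand are unemployed.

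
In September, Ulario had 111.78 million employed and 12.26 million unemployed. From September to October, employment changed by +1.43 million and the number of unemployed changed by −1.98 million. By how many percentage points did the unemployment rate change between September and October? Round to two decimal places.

The unemployment rate changed by −1.56 percentage points.

September: labor force = 111.78 + 12.26 = 124.04; u = 12.26/124.04 = 9.88%.
October: labor force = 113.21 + 10.28 = 123.49; u = 10.28/123.49 = 8.32%.
Change = 8.32% − 9.88% = −1.56 pp.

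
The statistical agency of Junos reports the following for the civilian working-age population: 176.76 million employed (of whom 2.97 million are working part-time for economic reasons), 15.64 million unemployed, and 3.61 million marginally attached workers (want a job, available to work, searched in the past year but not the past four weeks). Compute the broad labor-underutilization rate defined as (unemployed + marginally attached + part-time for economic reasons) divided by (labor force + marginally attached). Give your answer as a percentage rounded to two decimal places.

Labor force = 176.76 + 15.64 = 192.40 million.
Numerator = 15.64 + 3.61 + 2.97 = 22.22 million.
Denominator = 192.40 + 3.61 = 196.01 million.
Broad rate = 22.22 / 196.01 = 11.34%.

Broad underutilization rate ≈ 11.34%.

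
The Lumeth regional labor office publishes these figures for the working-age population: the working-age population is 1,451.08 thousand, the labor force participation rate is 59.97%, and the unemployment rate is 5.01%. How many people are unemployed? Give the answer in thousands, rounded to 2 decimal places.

Labor force = 0.5997 × 1,451.08 = 870.21 thousand.
Unemployed = 0.0501 × 870.21 ≈ 43.60 thousand.

About 43.60 thousand are unemployed.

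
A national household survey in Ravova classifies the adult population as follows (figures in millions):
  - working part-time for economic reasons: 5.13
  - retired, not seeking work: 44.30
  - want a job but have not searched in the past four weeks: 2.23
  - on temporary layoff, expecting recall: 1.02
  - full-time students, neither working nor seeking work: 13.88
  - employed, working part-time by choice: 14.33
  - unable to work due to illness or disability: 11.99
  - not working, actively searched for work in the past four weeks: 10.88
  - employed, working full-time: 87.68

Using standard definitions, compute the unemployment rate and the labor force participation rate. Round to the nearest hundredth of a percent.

Employed = 5.13 + 14.33 + 87.68 = 107.14 million (anyone who worked, including part-time for economic reasons, counts as employed).
Unemployed = 1.02 + 10.88 = 11.90 million (jobless and actively searching, or on temporary layoff).
Labor force = 107.14 + 11.90 = 119.04 million.
Not in labor force = 44.30 + 2.23 + 13.88 + 11.99 = 72.40 million (those not working and not actively searching are outside the labor force — including those who want a job but have given up searching).
Civilian working-age population = 119.04 + 72.40 = 191.44 million.
Unemployment rate = 11.90 / 119.04 = 10.00%.
Labor force participation rate = 119.04 / 191.44 = 62.18%.

Unemployment rate ≈ 10.00%; labor force participation rate ≈ 62.18%.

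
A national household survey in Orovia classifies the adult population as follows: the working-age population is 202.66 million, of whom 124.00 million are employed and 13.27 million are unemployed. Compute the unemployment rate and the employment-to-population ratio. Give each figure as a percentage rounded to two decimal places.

Labor force = employed + unemployed = 124.00 + 13.27 = 137.27 million.
Unemployment rate = 13.27 / 137.27 = 9.67%.
Employment-population ratio = 124.00 / 202.66 = 61.19%.

Unemployment rate ≈ 9.67%; employment-population ratio ≈ 61.19%.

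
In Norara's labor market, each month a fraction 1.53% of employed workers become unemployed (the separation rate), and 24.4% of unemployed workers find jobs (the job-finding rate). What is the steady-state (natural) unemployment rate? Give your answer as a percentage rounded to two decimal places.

At steady state the flows balance: s·E = f·U, so U/(E+U) = s/(s+f).
u* = 1.53 / (1.53 + 24.4) = 1.53 / 25.93 = 5.90%.

Steady-state unemployment rate ≈ 5.90%.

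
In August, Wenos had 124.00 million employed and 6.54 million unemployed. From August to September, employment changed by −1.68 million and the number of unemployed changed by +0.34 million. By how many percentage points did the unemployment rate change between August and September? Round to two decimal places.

August: labor force = 124.00 + 6.54 = 130.54; u = 6.54/130.54 = 5.01%.
September: labor force = 122.32 + 6.88 = 129.20; u = 6.88/129.20 = 5.33%.
Change = 5.33% − 5.01% = +0.32 pp.

The unemployment rate changed by +0.32 percentage points.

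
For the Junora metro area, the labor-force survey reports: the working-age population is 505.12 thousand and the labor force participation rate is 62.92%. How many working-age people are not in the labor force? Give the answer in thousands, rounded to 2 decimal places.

Share not in the labor force = 1 − 0.6292 = 0.3708.
Not in labor force = 0.3708 × 505.12 ≈ 187.30 thousand.

About 187.30 thousand are not in the labor force.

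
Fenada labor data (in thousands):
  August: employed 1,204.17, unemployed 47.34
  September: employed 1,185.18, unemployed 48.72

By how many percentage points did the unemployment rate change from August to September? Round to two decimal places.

August: labor force = 1,204.17 + 47.34 = 1,251.51; u = 47.34/1,251.51 = 3.78%.
September: labor force = 1,185.18 + 48.72 = 1,233.90; u = 48.72/1,233.90 = 3.95%.
Change = 3.95% − 3.78% = +0.17 pp.

The unemployment rate changed by +0.17 percentage points.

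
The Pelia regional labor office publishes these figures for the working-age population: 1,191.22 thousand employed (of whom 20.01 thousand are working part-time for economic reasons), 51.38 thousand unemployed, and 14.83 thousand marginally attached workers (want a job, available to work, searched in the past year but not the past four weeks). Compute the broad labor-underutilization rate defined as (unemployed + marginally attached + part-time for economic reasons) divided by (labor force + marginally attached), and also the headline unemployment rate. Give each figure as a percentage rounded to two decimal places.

Broad underutilization rate ≈ 6.86%; headline unemployment rate ≈ 4.13%.

Labor force = 1,191.22 + 51.38 = 1,242.60 thousand.
Numerator = 51.38 + 14.83 + 20.01 = 86.22 thousand.
Denominator = 1,242.60 + 14.83 = 1,257.43 thousand.
Broad rate = 86.22 / 1,257.43 = 6.86%.
Headline unemployment rate = 51.38 / 1,242.60 = 4.13%.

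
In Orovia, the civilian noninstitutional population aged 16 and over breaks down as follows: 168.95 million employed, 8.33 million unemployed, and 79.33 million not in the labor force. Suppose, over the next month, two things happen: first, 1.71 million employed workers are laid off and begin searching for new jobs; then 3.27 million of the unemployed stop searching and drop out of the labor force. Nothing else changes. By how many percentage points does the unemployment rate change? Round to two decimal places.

The unemployment rate changes by −0.81 percentage points.

Initially, labor force = 168.95 + 8.33 = 177.28 million, so u = 8.33/177.28 = 4.70%.
After the first change, employed falls and unemployed rises by 1.71; labor force unchanged → E = 167.24, U = 10.04, labor force = 177.28 million.
After the second change, unemployed and labor force both fall by 3.27 → E = 167.24, U = 6.77, labor force = 174.01 million.
New unemployment rate = 6.77 / 174.01 = 3.89%.
Change = 3.89% − 4.70% = −0.81 percentage points.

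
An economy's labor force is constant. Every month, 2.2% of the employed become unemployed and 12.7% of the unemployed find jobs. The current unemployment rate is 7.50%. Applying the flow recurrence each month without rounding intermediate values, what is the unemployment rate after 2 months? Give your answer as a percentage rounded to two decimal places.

With a fixed labor force, u_{t+1} = u_t + s·(1−u_t) − f·u_t = u_t·(1−s−f) + s.
Here 1−s−f = 0.851 and s = 0.022.
u_1 = 0.075000 × 0.851 + 0.022 = 0.085825.
u_2 = 0.085825 × 0.851 + 0.022 = 0.095037.

Unemployment rate after two months ≈ 9.50%.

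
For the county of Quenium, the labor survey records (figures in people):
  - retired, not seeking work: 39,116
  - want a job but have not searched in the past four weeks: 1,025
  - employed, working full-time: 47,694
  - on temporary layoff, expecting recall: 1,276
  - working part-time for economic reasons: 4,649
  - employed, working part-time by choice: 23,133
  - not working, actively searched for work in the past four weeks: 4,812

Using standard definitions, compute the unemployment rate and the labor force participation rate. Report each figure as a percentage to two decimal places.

Employed = 47,694 + 4,649 + 23,133 = 75,476 (anyone who worked, including part-time for economic reasons, counts as employed).
Unemployed = 1,276 + 4,812 = 6,088 (jobless and actively searching, or on temporary layoff).
Labor force = 75,476 + 6,088 = 81,564.
Not in labor force = 39,116 + 1,025 = 40,141 (those not working and not actively searching are outside the labor force — including those who want a job but have given up searching).
Civilian working-age population = 81,564 + 40,141 = 121,705.
Unemployment rate = 6,088 / 81,564 = 7.46%.
Labor force participation rate = 81,564 / 121,705 = 67.02%.

Unemployment rate ≈ 7.46%; labor force participation rate ≈ 67.02%.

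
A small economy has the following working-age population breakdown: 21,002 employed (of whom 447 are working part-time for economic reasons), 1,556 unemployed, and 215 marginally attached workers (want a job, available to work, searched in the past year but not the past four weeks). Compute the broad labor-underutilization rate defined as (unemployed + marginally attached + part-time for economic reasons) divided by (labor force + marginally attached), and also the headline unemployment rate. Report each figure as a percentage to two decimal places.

Broad underutilization rate ≈ 9.74%; headline unemployment rate ≈ 6.90%.

Labor force = 21,002 + 1,556 = 22,558.
Numerator = 1,556 + 215 + 447 = 2,218.
Denominator = 22,558 + 215 = 22,773.
Broad rate = 2,218 / 22,773 = 9.74%.
Headline unemployment rate = 1,556 / 22,558 = 6.90%.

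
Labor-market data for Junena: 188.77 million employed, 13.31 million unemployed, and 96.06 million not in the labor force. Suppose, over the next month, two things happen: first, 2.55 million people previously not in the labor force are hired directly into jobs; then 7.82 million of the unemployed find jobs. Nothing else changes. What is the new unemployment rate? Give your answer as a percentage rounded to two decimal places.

New unemployment rate ≈ 2.68%.

Initially, labor force = 188.77 + 13.31 = 202.08 million, so u = 13.31/202.08 = 6.59%.
After the first change, employed and labor force both rise by 2.55; unemployed unchanged → E = 191.32, U = 13.31, labor force = 204.63 million.
After the second change, unemployed falls and employed rises by 7.82; labor force unchanged → E = 199.14, U = 5.49, labor force = 204.63 million.
New unemployment rate = 5.49 / 204.63 = 2.68%.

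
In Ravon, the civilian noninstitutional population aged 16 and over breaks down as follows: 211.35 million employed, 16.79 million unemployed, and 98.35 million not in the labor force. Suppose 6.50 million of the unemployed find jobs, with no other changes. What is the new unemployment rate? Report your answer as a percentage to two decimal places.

New unemployment rate ≈ 4.51%.

Initially, labor force = 211.35 + 16.79 = 228.14 million, so u = 16.79/228.14 = 7.36%.
After the change, unemployed falls and employed rises by 6.50; labor force unchanged → E = 217.85, U = 10.29, labor force = 228.14 million.
New unemployment rate = 10.29 / 228.14 = 4.51%.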